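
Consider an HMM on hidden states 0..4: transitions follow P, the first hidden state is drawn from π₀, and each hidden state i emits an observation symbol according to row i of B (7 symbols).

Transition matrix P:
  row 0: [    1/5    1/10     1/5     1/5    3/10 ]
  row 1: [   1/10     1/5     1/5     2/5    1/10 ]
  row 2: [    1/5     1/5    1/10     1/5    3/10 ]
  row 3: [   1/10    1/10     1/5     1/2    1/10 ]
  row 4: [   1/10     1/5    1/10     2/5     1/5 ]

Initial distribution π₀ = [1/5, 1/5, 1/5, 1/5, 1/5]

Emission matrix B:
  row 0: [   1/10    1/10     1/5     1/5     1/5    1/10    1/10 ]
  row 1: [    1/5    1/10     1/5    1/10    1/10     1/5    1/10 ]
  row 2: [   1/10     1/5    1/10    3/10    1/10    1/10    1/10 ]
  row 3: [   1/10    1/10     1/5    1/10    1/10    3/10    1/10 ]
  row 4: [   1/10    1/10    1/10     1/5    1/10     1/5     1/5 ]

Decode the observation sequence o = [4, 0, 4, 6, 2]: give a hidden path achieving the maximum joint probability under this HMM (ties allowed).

t=0: δ = [4.000e-02, 2.000e-02, 2.000e-02, 2.000e-02, 2.000e-02]  (obs o_0=4)
t=1: δ = [8.000e-04, 8.000e-04, 8.000e-04, 1.000e-03, 1.200e-03]  ψ = [0, 0, 0, 3, 0]  (obs o_1=0)
t=2: δ = [3.200e-05, 2.400e-05, 2.000e-05, 5.000e-05, 2.400e-05]  ψ = [0, 4, 3, 3, 0]  (obs o_2=4)
t=3: δ = [6.400e-07, 5.000e-07, 1.000e-06, 2.500e-06, 1.920e-06]  ψ = [0, 3, 3, 3, 0]  (obs o_3=6)
t=4: δ = [5.000e-08, 7.680e-08, 5.000e-08, 2.500e-07, 3.840e-08]  ψ = [3, 4, 3, 3, 4]  (obs o_4=2)
backtrack: best end state = 3; path = [3, 3, 3, 3, 3]

path = [3, 3, 3, 3, 3]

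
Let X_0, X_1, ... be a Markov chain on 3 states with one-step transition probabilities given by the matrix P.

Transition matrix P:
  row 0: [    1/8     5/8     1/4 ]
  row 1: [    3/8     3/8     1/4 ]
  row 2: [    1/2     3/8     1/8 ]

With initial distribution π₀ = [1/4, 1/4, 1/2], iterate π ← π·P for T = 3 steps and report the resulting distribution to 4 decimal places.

π = [0.3271, 0.4512, 0.2217]

t=0: π = [0.2500, 0.2500, 0.5000]
t=1: π = [0.3750, 0.4375, 0.1875]
t=2: π = [0.3047, 0.4688, 0.2266]
t=3: π = [0.3271, 0.4512, 0.2217]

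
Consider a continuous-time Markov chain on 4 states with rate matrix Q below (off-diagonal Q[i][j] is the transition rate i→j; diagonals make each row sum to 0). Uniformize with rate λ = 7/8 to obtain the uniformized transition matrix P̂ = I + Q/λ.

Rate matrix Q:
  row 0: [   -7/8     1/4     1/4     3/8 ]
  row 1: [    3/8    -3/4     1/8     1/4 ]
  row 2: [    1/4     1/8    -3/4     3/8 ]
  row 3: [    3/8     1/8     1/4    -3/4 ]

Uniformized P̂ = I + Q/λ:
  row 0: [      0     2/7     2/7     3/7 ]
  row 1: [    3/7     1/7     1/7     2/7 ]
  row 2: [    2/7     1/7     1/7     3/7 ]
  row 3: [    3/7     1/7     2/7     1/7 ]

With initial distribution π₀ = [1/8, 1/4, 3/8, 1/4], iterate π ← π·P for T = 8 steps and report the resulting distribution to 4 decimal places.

π = [0.2772, 0.1825, 0.2272, 0.3131]

t=0: π = [0.1250, 0.2500, 0.3750, 0.2500]
t=1: π = [0.3214, 0.1607, 0.1964, 0.3214]
t=2: π = [0.2628, 0.1888, 0.2347, 0.3138]
t=3: π = [0.2824, 0.1804, 0.2252, 0.3120]
t=4: π = [0.2754, 0.1832, 0.2278, 0.3137]
t=5: π = [0.2780, 0.1822, 0.2270, 0.3128]
t=6: π = [0.2770, 0.1826, 0.2273, 0.3132]
t=7: π = [0.2774, 0.1824, 0.2272, 0.3130]
t=8: π = [0.2772, 0.1825, 0.2272, 0.3131]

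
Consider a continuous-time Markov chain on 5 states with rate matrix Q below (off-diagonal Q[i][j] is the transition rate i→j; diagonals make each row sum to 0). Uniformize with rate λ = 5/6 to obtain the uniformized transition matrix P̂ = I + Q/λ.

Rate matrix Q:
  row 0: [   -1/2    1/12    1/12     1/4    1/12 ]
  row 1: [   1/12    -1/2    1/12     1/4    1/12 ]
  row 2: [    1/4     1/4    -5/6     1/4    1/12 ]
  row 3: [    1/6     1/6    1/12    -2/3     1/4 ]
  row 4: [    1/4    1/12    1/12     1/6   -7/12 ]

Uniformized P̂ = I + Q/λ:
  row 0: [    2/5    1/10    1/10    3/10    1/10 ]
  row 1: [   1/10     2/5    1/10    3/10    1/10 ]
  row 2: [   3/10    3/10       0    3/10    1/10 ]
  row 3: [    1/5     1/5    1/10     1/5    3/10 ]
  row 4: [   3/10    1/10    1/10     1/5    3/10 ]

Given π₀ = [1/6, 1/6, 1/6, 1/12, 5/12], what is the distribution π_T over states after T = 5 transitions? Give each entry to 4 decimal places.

π = [0.2595, 0.2052, 0.0909, 0.2556, 0.1889]

t=0: π = [0.1667, 0.1667, 0.1667, 0.0833, 0.4167]
t=1: π = [0.2750, 0.1917, 0.0833, 0.2500, 0.2000]
t=2: π = [0.2642, 0.1992, 0.0917, 0.2550, 0.1900]
t=3: π = [0.2611, 0.2036, 0.0908, 0.2555, 0.1890]
t=4: π = [0.2598, 0.2048, 0.0909, 0.2556, 0.1889]
t=5: π = [0.2595, 0.2052, 0.0909, 0.2556, 0.1889]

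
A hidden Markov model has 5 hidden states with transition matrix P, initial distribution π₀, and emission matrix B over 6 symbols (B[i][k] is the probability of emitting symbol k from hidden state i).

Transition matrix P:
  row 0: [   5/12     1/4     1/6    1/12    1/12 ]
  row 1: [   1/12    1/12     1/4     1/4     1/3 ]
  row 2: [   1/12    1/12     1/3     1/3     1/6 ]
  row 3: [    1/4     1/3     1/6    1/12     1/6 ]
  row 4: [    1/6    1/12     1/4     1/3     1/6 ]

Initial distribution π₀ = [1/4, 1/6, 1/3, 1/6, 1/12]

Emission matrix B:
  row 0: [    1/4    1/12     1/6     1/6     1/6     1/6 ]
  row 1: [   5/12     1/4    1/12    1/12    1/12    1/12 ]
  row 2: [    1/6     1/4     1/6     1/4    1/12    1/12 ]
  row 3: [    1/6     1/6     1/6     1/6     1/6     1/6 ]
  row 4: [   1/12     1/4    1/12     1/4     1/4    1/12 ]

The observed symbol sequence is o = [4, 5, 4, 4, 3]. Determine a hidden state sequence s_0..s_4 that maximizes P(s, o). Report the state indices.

t=0: δ = [4.167e-02, 1.389e-02, 2.778e-02, 2.778e-02, 2.083e-02]  (obs o_0=4)
t=1: δ = [2.894e-03, 8.681e-04, 7.716e-04, 1.543e-03, 3.858e-04]  ψ = [0, 0, 2, 2, 1]  (obs o_1=5)
t=2: δ = [2.009e-04, 6.028e-05, 4.019e-05, 4.287e-05, 7.234e-05]  ψ = [0, 0, 0, 2, 1]  (obs o_2=4)
t=3: δ = [1.395e-05, 4.186e-06, 2.791e-06, 4.019e-06, 5.023e-06]  ψ = [0, 0, 0, 4, 1]  (obs o_3=4)
t=4: δ = [9.690e-07, 2.907e-07, 5.814e-07, 2.791e-07, 3.489e-07]  ψ = [0, 0, 0, 4, 1]  (obs o_4=3)
backtrack: best end state = 0; path = [0, 0, 0, 0, 0]

path = [0, 0, 0, 0, 0]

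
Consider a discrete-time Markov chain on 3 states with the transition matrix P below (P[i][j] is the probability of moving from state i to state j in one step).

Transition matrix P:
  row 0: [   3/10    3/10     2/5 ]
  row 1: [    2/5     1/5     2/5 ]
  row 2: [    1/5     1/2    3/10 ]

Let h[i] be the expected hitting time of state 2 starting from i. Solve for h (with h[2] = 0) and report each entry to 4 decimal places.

First-step conditioning: h[2] = 0; for i ≠ 2, h[i] = 1 + Σ_k P[i][k]·h[k].
  h[0] = 1 + 3/10·h[0] + 3/10·h[1]
  h[1] = 1 + 2/5·h[0] + 1/5·h[1]
Solving the 2×2 linear system over states ≠ 2 gives exactly h = [5/2, 5/2, 0] (h[2] = 0 is the target).

h = [2.5000, 2.5000, 0.0000]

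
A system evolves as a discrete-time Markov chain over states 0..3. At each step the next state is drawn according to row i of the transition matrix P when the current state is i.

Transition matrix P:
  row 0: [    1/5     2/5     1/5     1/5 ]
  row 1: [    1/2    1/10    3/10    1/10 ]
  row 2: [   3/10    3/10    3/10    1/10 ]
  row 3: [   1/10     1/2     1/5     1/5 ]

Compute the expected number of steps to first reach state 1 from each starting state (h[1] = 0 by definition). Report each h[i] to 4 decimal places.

h = [2.5281, 0.0000, 2.8371, 2.2753]

First-step conditioning: h[1] = 0; for i ≠ 1, h[i] = 1 + Σ_k P[i][k]·h[k].
  h[0] = 1 + 1/5·h[0] + 1/5·h[2] + 1/5·h[3]
  h[2] = 1 + 3/10·h[0] + 3/10·h[2] + 1/10·h[3]
  h[3] = 1 + 1/10·h[0] + 1/5·h[2] + 1/5·h[3]
Solving the 3×3 linear system over states ≠ 1 gives exactly h = [225/89, 0, 505/178, 405/178] (h[1] = 0 is the target).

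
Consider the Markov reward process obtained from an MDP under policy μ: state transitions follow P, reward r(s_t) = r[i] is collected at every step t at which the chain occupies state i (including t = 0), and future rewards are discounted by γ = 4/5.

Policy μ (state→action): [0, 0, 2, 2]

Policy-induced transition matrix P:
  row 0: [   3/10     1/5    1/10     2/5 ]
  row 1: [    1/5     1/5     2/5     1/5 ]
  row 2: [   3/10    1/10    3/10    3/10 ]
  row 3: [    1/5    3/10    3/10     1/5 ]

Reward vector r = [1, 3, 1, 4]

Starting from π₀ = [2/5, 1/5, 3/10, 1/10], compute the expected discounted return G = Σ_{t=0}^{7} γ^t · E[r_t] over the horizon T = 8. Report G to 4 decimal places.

G = 8.8145

t=0: π = [0.4000, 0.2000, 0.3000, 0.1000], E[r] = 1.7000, γ^t·E[r] = 1.700000, running G = 1.700000
t=1: π = [0.2700, 0.1800, 0.2400, 0.3100], E[r] = 2.2900, γ^t·E[r] = 1.832000, running G = 3.532000
t=2: π = [0.2510, 0.2070, 0.2640, 0.2780], E[r] = 2.2480, γ^t·E[r] = 1.438720, running G = 4.970720
t=3: π = [0.2515, 0.2014, 0.2705, 0.2766], E[r] = 2.2326, γ^t·E[r] = 1.143091, running G = 6.113811
t=4: π = [0.2522, 0.2006, 0.2698, 0.2774], E[r] = 2.2333, γ^t·E[r] = 0.914747, running G = 7.028559
t=5: π = [0.2522, 0.2008, 0.2696, 0.2774], E[r] = 2.2338, γ^t·E[r] = 0.731963, running G = 7.760522
t=6: π = [0.2522, 0.2008, 0.2696, 0.2774], E[r] = 2.2338, γ^t·E[r] = 0.585569, running G = 8.346091
t=7: π = [0.2522, 0.2008, 0.2696, 0.2774], E[r] = 2.2338, γ^t·E[r] = 0.468452, running G = 8.814543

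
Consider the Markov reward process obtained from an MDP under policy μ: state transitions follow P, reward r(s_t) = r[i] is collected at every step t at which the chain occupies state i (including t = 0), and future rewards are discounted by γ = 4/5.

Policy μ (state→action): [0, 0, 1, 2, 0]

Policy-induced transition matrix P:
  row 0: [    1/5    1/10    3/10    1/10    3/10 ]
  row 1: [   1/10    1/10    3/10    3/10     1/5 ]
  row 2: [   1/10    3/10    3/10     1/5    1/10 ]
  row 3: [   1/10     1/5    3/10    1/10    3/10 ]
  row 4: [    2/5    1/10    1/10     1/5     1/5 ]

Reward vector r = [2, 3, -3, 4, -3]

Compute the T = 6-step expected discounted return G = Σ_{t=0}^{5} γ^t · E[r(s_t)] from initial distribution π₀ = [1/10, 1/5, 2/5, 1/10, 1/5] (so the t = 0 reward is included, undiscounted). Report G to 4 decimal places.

t=0: π = [0.1000, 0.2000, 0.4000, 0.1000, 0.2000], E[r] = -0.6000, γ^t·E[r] = -0.600000, running G = -0.600000
t=1: π = [0.1700, 0.1900, 0.2600, 0.2000, 0.1800], E[r] = 0.3900, γ^t·E[r] = 0.312000, running G = -0.288000
t=2: π = [0.1710, 0.1720, 0.2640, 0.1820, 0.2110], E[r] = 0.1610, γ^t·E[r] = 0.103040, running G = -0.184960
t=3: π = [0.1804, 0.1710, 0.2578, 0.1819, 0.2089], E[r] = 0.2013, γ^t·E[r] = 0.103066, running G = -0.081894
t=4: π = [0.1807, 0.1698, 0.2582, 0.1809, 0.2105], E[r] = 0.1881, γ^t·E[r] = 0.077062, running G = -0.004832
t=5: π = [0.1812, 0.1697, 0.2579, 0.1808, 0.2103], E[r] = 0.1901, γ^t·E[r] = 0.062303, running G = 0.057471

G = 0.0575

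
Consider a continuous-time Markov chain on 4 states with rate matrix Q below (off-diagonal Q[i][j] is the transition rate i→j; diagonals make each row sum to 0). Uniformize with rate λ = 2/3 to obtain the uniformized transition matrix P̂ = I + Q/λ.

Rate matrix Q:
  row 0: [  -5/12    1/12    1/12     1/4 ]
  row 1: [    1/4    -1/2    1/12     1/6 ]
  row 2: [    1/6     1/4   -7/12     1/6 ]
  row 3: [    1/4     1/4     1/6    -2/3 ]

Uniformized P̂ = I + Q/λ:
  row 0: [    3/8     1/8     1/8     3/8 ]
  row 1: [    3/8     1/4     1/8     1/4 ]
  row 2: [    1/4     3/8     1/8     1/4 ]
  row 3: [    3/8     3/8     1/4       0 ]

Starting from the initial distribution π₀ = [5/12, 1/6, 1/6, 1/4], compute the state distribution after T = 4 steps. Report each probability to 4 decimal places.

t=0: π = [0.4167, 0.1667, 0.1667, 0.2500]
t=1: π = [0.3542, 0.2500, 0.1563, 0.2396]
t=2: π = [0.3555, 0.2552, 0.1549, 0.2344]
t=3: π = [0.3556, 0.2542, 0.1543, 0.2358]
t=4: π = [0.3557, 0.2543, 0.1545, 0.2355]

π = [0.3557, 0.2543, 0.1545, 0.2355]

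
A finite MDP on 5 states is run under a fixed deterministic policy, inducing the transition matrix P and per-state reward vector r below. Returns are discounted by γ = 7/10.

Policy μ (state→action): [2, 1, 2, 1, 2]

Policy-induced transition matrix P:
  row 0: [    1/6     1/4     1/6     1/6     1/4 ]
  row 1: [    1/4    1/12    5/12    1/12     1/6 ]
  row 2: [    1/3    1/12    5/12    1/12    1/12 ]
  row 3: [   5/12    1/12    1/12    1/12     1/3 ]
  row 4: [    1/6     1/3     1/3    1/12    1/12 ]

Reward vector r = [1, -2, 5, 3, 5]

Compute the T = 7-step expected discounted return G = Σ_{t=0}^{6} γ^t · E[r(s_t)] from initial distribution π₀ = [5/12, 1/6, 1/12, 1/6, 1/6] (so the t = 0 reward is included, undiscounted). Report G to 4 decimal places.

t=0: π = [0.4167, 0.1667, 0.0833, 0.1667, 0.1667], E[r] = 1.8333, γ^t·E[r] = 1.833333, running G = 1.833333
t=1: π = [0.2361, 0.1944, 0.2431, 0.1181, 0.2083], E[r] = 2.4583, γ^t·E[r] = 1.720833, running G = 3.554167
t=2: π = [0.2529, 0.1748, 0.3009, 0.1030, 0.1684], E[r] = 2.5590, γ^t·E[r] = 1.253924, running G = 4.808090
t=3: π = [0.2571, 0.1676, 0.3051, 0.1044, 0.1658], E[r] = 2.5896, γ^t·E[r] = 0.888217, running G = 5.696307
t=4: π = [0.2576, 0.1676, 0.3038, 0.1048, 0.1663], E[r] = 2.5867, γ^t·E[r] = 0.621063, running G = 6.317371
t=5: π = [0.2575, 0.1678, 0.3035, 0.1048, 0.1664], E[r] = 2.5858, γ^t·E[r] = 0.434595, running G = 6.751965
t=6: π = [0.2574, 0.1678, 0.3035, 0.1048, 0.1664], E[r] = 2.5857, γ^t·E[r] = 0.304211, running G = 7.056176

G = 7.0562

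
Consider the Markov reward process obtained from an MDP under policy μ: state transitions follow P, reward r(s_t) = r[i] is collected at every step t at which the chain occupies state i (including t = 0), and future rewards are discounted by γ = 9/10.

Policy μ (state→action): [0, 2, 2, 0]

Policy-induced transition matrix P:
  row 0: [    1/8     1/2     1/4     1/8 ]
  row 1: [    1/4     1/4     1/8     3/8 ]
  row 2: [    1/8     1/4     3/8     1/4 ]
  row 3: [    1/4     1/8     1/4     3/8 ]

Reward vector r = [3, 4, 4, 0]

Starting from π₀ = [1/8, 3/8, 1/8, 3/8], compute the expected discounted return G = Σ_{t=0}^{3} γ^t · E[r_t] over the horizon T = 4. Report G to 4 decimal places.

t=0: π = [0.1250, 0.3750, 0.1250, 0.3750], E[r] = 2.3750, γ^t·E[r] = 2.375000, running G = 2.375000
t=1: π = [0.2188, 0.2344, 0.2188, 0.3281], E[r] = 2.4688, γ^t·E[r] = 2.221875, running G = 4.596875
t=2: π = [0.1953, 0.2637, 0.2480, 0.2930], E[r] = 2.6328, γ^t·E[r] = 2.132578, running G = 6.729453
t=3: π = [0.1946, 0.2622, 0.2480, 0.2952], E[r] = 2.6248, γ^t·E[r] = 1.913447, running G = 8.642900

G = 8.6429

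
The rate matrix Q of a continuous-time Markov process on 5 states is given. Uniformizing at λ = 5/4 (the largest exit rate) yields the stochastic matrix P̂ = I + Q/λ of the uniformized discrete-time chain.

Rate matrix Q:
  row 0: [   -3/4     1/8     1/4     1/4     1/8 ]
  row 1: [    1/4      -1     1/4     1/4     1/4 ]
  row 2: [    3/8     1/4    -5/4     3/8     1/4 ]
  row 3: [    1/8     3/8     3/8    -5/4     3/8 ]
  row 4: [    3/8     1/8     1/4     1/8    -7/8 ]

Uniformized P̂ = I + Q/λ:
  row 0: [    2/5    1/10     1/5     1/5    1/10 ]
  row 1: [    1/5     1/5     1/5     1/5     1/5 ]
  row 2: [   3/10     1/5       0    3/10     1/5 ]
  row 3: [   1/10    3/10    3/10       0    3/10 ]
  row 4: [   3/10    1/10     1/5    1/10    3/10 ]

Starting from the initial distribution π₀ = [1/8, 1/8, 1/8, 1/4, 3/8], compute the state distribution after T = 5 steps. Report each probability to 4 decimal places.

π = [0.2782, 0.1677, 0.1805, 0.1641, 0.2096]

t=0: π = [0.1250, 0.1250, 0.1250, 0.2500, 0.3750]
t=1: π = [0.2500, 0.1750, 0.2000, 0.1250, 0.2500]
t=2: π = [0.2825, 0.1625, 0.1725, 0.1700, 0.2125]
t=3: π = [0.2780, 0.1675, 0.1825, 0.1620, 0.2100]
t=4: π = [0.2787, 0.1674, 0.1797, 0.1649, 0.2094]
t=5: π = [0.2782, 0.1677, 0.1805, 0.1641, 0.2096]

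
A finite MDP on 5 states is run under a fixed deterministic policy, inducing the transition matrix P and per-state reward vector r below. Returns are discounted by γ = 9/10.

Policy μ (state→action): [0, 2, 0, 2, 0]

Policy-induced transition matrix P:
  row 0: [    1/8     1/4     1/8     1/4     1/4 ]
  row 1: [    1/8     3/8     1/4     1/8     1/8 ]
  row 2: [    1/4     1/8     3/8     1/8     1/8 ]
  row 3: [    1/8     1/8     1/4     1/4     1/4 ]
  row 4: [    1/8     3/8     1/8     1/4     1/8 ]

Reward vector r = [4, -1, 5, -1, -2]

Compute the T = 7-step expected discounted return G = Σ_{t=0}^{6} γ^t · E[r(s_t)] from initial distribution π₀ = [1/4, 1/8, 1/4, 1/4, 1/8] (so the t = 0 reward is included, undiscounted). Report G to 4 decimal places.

t=0: π = [0.2500, 0.1250, 0.2500, 0.2500, 0.1250], E[r] = 1.6250, γ^t·E[r] = 1.625000, running G = 1.625000
t=1: π = [0.1563, 0.2188, 0.2344, 0.2031, 0.1875], E[r] = 1.0000, γ^t·E[r] = 0.900000, running G = 2.525000
t=2: π = [0.1543, 0.2461, 0.2363, 0.1934, 0.1699], E[r] = 1.0195, γ^t·E[r] = 0.825820, running G = 3.350820
t=3: π = [0.1545, 0.2483, 0.2390, 0.1897, 0.1685], E[r] = 1.0383, γ^t·E[r] = 0.756943, running G = 4.107763
t=4: π = [0.1549, 0.2485, 0.2395, 0.1891, 0.1680], E[r] = 1.0434, γ^t·E[r] = 0.684552, running G = 4.792315
t=5: π = [0.1549, 0.2485, 0.2396, 0.1890, 0.1680], E[r] = 1.0441, γ^t·E[r] = 0.616554, running G = 5.408869
t=6: π = [0.1549, 0.2485, 0.2396, 0.1890, 0.1680], E[r] = 1.0442, γ^t·E[r] = 0.554943, running G = 5.963812

G = 5.9638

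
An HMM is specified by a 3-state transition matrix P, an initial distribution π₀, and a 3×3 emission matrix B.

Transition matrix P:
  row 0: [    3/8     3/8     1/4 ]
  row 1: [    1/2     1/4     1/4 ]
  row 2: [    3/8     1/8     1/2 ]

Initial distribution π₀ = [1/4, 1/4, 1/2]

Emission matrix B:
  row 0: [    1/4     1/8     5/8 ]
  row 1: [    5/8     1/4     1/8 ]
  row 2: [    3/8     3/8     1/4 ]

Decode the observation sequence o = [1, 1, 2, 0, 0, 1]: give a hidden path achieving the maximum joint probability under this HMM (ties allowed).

t=0: δ = [3.125e-02, 6.250e-02, 1.875e-01]  (obs o_0=1)
t=1: δ = [8.789e-03, 5.859e-03, 3.516e-02]  ψ = [2, 2, 2]  (obs o_1=1)
t=2: δ = [8.240e-03, 5.493e-04, 4.395e-03]  ψ = [2, 2, 2]  (obs o_2=2)
t=3: δ = [7.725e-04, 1.931e-03, 8.240e-04]  ψ = [0, 0, 2]  (obs o_3=0)
t=4: δ = [2.414e-04, 3.017e-04, 1.810e-04]  ψ = [1, 1, 1]  (obs o_4=0)
t=5: δ = [1.886e-05, 2.263e-05, 3.395e-05]  ψ = [1, 0, 2]  (obs o_5=1)
backtrack: best end state = 2; path = [2, 2, 0, 1, 2, 2]

path = [2, 2, 0, 1, 2, 2]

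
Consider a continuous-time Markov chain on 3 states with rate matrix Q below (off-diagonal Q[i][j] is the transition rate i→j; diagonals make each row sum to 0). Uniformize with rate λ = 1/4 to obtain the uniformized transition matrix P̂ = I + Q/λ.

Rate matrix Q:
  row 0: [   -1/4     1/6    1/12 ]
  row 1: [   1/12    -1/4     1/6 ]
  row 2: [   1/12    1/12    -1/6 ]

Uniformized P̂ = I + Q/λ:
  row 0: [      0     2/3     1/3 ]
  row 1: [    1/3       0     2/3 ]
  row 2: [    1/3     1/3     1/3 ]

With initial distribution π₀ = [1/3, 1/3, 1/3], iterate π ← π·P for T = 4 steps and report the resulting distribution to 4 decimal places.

t=0: π = [0.3333, 0.3333, 0.3333]
t=1: π = [0.2222, 0.3333, 0.4444]
t=2: π = [0.2593, 0.2963, 0.4444]
t=3: π = [0.2469, 0.3210, 0.4321]
t=4: π = [0.2510, 0.3086, 0.4403]

π = [0.2510, 0.3086, 0.4403]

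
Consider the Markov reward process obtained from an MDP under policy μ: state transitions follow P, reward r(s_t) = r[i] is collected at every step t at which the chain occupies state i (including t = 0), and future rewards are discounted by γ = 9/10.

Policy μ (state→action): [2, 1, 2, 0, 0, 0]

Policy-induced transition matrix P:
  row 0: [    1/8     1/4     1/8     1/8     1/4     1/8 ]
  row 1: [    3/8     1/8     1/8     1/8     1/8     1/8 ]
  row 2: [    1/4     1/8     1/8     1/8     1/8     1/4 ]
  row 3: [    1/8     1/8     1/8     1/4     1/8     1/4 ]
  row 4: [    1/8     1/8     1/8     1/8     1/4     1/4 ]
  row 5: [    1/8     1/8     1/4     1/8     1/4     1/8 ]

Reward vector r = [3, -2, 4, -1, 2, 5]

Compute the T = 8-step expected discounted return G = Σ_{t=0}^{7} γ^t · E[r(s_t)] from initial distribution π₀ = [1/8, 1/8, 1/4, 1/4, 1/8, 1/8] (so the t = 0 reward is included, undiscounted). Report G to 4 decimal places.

G = 11.2317

t=0: π = [0.1250, 0.1250, 0.2500, 0.2500, 0.1250, 0.1250], E[r] = 1.7500, γ^t·E[r] = 1.750000, running G = 1.750000
t=1: π = [0.1875, 0.1406, 0.1406, 0.1563, 0.1719, 0.2031], E[r] = 2.0469, γ^t·E[r] = 1.842188, running G = 3.592188
t=2: π = [0.1777, 0.1484, 0.1504, 0.1445, 0.1953, 0.1836], E[r] = 2.0020, γ^t·E[r] = 1.621582, running G = 5.213770
t=3: π = [0.1809, 0.1472, 0.1479, 0.1431, 0.1946, 0.1863], E[r] = 2.0176, γ^t·E[r] = 1.470814, running G = 6.684584
t=4: π = [0.1803, 0.1476, 0.1483, 0.1429, 0.1952, 0.1857], E[r] = 2.0149, γ^t·E[r] = 1.321951, running G = 8.006535
t=5: π = [0.1804, 0.1475, 0.1482, 0.1429, 0.1952, 0.1858], E[r] = 2.0155, γ^t·E[r] = 1.190150, running G = 9.196685
t=6: π = [0.1804, 0.1476, 0.1482, 0.1429, 0.1952, 0.1858], E[r] = 2.0154, γ^t·E[r] = 1.071068, running G = 10.267753
t=7: π = [0.1804, 0.1476, 0.1482, 0.1429, 0.1952, 0.1858], E[r] = 2.0154, γ^t·E[r] = 0.963974, running G = 11.231727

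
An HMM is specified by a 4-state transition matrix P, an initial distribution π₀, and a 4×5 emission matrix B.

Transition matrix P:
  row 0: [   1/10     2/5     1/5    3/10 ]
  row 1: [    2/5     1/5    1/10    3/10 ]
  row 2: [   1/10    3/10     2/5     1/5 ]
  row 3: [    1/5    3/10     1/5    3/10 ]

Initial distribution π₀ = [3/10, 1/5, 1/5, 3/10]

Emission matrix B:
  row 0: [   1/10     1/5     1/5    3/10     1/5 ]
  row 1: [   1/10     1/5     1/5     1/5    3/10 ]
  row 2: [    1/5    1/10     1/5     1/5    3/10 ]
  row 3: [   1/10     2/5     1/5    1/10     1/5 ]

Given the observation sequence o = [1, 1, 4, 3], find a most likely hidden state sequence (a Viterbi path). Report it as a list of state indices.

path = [3, 3, 1, 0]

t=0: δ = [6.000e-02, 4.000e-02, 2.000e-02, 1.200e-01]  (obs o_0=1)
t=1: δ = [4.800e-03, 7.200e-03, 2.400e-03, 1.440e-02]  ψ = [3, 3, 3, 3]  (obs o_1=1)
t=2: δ = [5.760e-04, 1.296e-03, 8.640e-04, 8.640e-04]  ψ = [1, 3, 3, 3]  (obs o_2=4)
t=3: δ = [1.555e-04, 5.184e-05, 6.912e-05, 3.888e-05]  ψ = [1, 1, 2, 1]  (obs o_3=3)
backtrack: best end state = 0; path = [3, 3, 1, 0]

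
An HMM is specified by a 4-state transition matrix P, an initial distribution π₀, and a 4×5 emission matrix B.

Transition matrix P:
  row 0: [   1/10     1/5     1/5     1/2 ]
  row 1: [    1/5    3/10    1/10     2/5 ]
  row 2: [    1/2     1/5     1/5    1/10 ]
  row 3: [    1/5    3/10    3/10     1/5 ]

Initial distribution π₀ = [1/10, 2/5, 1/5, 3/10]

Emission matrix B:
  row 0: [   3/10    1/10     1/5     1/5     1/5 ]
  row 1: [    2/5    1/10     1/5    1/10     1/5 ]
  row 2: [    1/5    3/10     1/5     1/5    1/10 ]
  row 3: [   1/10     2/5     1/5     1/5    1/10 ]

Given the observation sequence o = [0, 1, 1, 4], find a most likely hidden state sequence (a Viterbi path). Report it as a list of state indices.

t=0: δ = [3.000e-02, 1.600e-01, 4.000e-02, 3.000e-02]  (obs o_0=0)
t=1: δ = [3.200e-03, 4.800e-03, 4.800e-03, 2.560e-02]  ψ = [1, 1, 1, 1]  (obs o_1=1)
t=2: δ = [5.120e-04, 7.680e-04, 2.304e-03, 2.048e-03]  ψ = [3, 3, 3, 3]  (obs o_2=1)
t=3: δ = [2.304e-04, 1.229e-04, 6.144e-05, 4.096e-05]  ψ = [2, 3, 3, 3]  (obs o_3=4)
backtrack: best end state = 0; path = [1, 3, 2, 0]

path = [1, 3, 2, 0]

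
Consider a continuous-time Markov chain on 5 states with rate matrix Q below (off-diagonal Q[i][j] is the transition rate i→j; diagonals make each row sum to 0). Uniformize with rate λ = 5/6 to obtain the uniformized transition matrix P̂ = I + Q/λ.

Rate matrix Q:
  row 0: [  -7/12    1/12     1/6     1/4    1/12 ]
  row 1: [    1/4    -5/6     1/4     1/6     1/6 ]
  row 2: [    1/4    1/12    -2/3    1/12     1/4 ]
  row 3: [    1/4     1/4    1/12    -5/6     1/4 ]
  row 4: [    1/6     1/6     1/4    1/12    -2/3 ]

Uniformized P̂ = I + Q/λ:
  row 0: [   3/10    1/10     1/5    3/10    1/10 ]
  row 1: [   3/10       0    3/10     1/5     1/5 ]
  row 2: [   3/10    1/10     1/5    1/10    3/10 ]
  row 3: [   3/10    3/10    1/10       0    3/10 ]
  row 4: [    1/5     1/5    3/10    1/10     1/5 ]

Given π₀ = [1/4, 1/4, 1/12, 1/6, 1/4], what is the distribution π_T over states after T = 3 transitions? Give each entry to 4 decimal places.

π = [0.2788, 0.1378, 0.2198, 0.1546, 0.2090]

t=0: π = [0.2500, 0.2500, 0.0833, 0.1667, 0.2500]
t=1: π = [0.2750, 0.1333, 0.2333, 0.1583, 0.2000]
t=2: π = [0.2800, 0.1383, 0.2175, 0.1525, 0.2117]
t=3: π = [0.2788, 0.1378, 0.2198, 0.1546, 0.2090]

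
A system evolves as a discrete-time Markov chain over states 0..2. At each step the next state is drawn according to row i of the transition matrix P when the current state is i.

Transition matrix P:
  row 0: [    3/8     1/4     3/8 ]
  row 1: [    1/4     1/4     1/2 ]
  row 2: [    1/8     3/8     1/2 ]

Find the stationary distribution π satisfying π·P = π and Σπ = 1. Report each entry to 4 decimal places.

Balance equations π_j = Σ_i π_i·P[i][j]:
  π_0 = 3/8·π_0 + 1/4·π_1 + 1/8·π_2
  π_1 = 1/4·π_0 + 1/4·π_1 + 3/8·π_2
  normalize: π_0 + π_1 + π_2 = 1
Solving the linear system gives exactly π = [12/55, 17/55, 26/55].

π = [0.2182, 0.3091, 0.4727]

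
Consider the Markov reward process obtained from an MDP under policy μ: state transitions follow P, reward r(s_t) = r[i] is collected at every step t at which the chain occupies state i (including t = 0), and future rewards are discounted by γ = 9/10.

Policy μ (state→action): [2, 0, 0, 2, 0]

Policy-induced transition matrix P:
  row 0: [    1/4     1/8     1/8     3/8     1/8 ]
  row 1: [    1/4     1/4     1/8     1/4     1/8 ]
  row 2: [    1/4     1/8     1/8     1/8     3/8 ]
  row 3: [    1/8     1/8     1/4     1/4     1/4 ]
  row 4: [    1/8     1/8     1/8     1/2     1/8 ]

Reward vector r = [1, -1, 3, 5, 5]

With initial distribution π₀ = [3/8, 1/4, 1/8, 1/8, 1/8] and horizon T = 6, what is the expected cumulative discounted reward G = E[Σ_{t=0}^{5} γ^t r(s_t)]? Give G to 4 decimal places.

G = 12.8970

t=0: π = [0.3750, 0.2500, 0.1250, 0.1250, 0.1250], E[r] = 1.7500, γ^t·E[r] = 1.750000, running G = 1.750000
t=1: π = [0.2188, 0.1563, 0.1406, 0.3125, 0.1719], E[r] = 2.9063, γ^t·E[r] = 2.615625, running G = 4.365625
t=2: π = [0.1895, 0.1445, 0.1641, 0.3027, 0.1992], E[r] = 3.0469, γ^t·E[r] = 2.467969, running G = 6.833594
t=3: π = [0.1873, 0.1431, 0.1628, 0.3030, 0.2039], E[r] = 3.0669, γ^t·E[r] = 2.235766, running G = 9.069360
t=4: π = [0.1866, 0.1429, 0.1629, 0.3040, 0.2036], E[r] = 3.0704, γ^t·E[r] = 2.014472, running G = 11.083832
t=5: π = [0.1866, 0.1429, 0.1630, 0.3039, 0.2037], E[r] = 3.0706, γ^t·E[r] = 1.813178, running G = 12.897010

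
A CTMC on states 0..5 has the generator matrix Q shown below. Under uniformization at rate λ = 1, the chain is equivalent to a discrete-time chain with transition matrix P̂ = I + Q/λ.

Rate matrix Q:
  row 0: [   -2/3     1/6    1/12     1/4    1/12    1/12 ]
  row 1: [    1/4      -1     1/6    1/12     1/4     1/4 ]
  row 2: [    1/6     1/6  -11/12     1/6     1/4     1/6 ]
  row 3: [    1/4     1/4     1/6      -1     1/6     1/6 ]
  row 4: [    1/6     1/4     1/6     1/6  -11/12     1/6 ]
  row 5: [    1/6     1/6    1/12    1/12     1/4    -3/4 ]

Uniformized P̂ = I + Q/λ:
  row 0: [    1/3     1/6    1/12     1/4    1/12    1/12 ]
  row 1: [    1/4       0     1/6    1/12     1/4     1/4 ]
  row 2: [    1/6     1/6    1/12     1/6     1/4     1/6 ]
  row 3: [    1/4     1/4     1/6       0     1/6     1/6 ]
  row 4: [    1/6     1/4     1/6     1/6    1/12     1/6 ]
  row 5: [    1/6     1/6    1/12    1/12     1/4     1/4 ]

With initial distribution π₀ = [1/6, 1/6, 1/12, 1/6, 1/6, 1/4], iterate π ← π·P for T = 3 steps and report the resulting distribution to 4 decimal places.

t=0: π = [0.1667, 0.1667, 0.0833, 0.1667, 0.1667, 0.2500]
t=1: π = [0.2222, 0.1667, 0.1250, 0.1181, 0.1806, 0.1875]
t=2: π = [0.2274, 0.1638, 0.1221, 0.1360, 0.1730, 0.1777]
t=3: π = [0.2296, 0.1651, 0.1227, 0.1345, 0.1719, 0.1762]

π = [0.2296, 0.1651, 0.1227, 0.1345, 0.1719, 0.1762]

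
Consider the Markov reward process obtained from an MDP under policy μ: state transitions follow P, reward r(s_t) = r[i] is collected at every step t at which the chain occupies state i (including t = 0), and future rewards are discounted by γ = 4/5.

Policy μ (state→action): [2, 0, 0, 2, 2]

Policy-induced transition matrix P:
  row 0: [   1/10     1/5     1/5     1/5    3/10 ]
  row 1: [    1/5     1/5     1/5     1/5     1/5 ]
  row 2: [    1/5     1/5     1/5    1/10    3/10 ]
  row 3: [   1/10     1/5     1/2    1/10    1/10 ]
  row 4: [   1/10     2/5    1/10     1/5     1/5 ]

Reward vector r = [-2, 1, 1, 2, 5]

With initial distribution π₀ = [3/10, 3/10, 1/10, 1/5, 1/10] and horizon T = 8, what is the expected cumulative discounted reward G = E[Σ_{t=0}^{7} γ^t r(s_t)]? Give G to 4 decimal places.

t=0: π = [0.3000, 0.3000, 0.1000, 0.2000, 0.1000], E[r] = 0.7000, γ^t·E[r] = 0.700000, running G = 0.700000
t=1: π = [0.1400, 0.2200, 0.2500, 0.1700, 0.2200], E[r] = 1.6300, γ^t·E[r] = 1.304000, running G = 2.004000
t=2: π = [0.1470, 0.2440, 0.2290, 0.1580, 0.2220], E[r] = 1.6050, γ^t·E[r] = 1.027200, running G = 3.031200
t=3: π = [0.1473, 0.2444, 0.2252, 0.1613, 0.2218], E[r] = 1.6066, γ^t·E[r] = 0.822579, running G = 3.853779
t=4: π = [0.1470, 0.2444, 0.2262, 0.1614, 0.2211], E[r] = 1.6050, γ^t·E[r] = 0.657388, running G = 4.511167
t=5: π = [0.1471, 0.2442, 0.2263, 0.1612, 0.2212], E[r] = 1.6048, γ^t·E[r] = 0.525861, running G = 5.037028
t=6: π = [0.1471, 0.2442, 0.2263, 0.1612, 0.2212], E[r] = 1.6049, γ^t·E[r] = 0.420724, running G = 5.457752
t=7: π = [0.1470, 0.2442, 0.2263, 0.1612, 0.2212], E[r] = 1.6049, γ^t·E[r] = 0.336578, running G = 5.794329

G = 5.7943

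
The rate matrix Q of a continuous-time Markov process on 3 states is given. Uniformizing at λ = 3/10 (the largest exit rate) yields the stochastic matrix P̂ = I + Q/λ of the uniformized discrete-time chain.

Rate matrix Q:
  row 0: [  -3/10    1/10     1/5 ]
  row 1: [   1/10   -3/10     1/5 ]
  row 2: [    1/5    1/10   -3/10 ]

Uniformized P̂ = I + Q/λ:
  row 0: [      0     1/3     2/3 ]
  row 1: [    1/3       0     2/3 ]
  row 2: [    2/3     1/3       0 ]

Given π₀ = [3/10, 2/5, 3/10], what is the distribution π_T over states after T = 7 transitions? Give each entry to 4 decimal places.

t=0: π = [0.3000, 0.4000, 0.3000]
t=1: π = [0.3333, 0.2000, 0.4667]
t=2: π = [0.3778, 0.2667, 0.3556]
t=3: π = [0.3259, 0.2444, 0.4296]
t=4: π = [0.3679, 0.2519, 0.3802]
t=5: π = [0.3374, 0.2494, 0.4132]
t=6: π = [0.3586, 0.2502, 0.3912]
t=7: π = [0.3442, 0.2499, 0.4059]

π = [0.3442, 0.2499, 0.4059]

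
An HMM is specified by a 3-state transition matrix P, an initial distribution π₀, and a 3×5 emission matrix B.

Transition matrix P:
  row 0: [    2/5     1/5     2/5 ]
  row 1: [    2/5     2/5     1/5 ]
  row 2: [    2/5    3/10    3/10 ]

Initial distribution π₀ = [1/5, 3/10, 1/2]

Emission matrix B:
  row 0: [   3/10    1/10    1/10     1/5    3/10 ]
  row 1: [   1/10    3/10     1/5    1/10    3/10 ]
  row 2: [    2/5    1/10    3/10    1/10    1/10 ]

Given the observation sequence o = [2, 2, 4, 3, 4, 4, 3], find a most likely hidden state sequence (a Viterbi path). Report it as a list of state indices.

path = [2, 2, 0, 0, 0, 0, 0]

t=0: δ = [2.000e-02, 6.000e-02, 1.500e-01]  (obs o_0=2)
t=1: δ = [6.000e-03, 9.000e-03, 1.350e-02]  ψ = [2, 2, 2]  (obs o_1=2)
t=2: δ = [1.620e-03, 1.215e-03, 4.050e-04]  ψ = [2, 2, 2]  (obs o_2=4)
t=3: δ = [1.296e-04, 4.860e-05, 6.480e-05]  ψ = [0, 1, 0]  (obs o_3=3)
t=4: δ = [1.555e-05, 7.776e-06, 5.184e-06]  ψ = [0, 0, 0]  (obs o_4=4)
t=5: δ = [1.866e-06, 9.331e-07, 6.221e-07]  ψ = [0, 0, 0]  (obs o_5=4)
t=6: δ = [1.493e-07, 3.732e-08, 7.465e-08]  ψ = [0, 0, 0]  (obs o_6=3)
backtrack: best end state = 0; path = [2, 2, 0, 0, 0, 0, 0]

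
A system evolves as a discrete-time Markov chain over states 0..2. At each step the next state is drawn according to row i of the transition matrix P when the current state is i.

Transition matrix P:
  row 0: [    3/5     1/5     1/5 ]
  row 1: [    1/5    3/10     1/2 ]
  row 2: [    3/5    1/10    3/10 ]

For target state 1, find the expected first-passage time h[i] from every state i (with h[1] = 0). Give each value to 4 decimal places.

First-step conditioning: h[1] = 0; for i ≠ 1, h[i] = 1 + Σ_k P[i][k]·h[k].
  h[0] = 1 + 3/5·h[0] + 1/5·h[2]
  h[2] = 1 + 3/5·h[0] + 3/10·h[2]
Solving the 2×2 linear system over states ≠ 1 gives exactly h = [45/8, 0, 25/4] (h[1] = 0 is the target).

h = [5.6250, 0.0000, 6.2500]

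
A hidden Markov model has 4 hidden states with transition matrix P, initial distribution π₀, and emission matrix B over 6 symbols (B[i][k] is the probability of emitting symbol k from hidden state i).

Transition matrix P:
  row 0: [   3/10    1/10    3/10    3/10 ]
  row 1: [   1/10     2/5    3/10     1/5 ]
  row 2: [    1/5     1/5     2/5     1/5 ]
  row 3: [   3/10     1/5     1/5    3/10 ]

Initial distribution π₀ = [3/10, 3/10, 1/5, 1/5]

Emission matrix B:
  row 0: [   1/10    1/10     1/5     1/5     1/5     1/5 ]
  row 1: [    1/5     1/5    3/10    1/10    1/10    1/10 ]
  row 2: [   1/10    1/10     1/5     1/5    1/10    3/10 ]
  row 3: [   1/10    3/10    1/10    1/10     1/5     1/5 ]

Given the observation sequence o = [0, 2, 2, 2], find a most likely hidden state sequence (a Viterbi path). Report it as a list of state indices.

path = [1, 1, 1, 1]

t=0: δ = [3.000e-02, 6.000e-02, 2.000e-02, 2.000e-02]  (obs o_0=0)
t=1: δ = [1.800e-03, 7.200e-03, 3.600e-03, 1.200e-03]  ψ = [0, 1, 1, 1]  (obs o_1=2)
t=2: δ = [1.440e-04, 8.640e-04, 4.320e-04, 1.440e-04]  ψ = [1, 1, 1, 1]  (obs o_2=2)
t=3: δ = [1.728e-05, 1.037e-04, 5.184e-05, 1.728e-05]  ψ = [1, 1, 1, 1]  (obs o_3=2)
backtrack: best end state = 1; path = [1, 1, 1, 1]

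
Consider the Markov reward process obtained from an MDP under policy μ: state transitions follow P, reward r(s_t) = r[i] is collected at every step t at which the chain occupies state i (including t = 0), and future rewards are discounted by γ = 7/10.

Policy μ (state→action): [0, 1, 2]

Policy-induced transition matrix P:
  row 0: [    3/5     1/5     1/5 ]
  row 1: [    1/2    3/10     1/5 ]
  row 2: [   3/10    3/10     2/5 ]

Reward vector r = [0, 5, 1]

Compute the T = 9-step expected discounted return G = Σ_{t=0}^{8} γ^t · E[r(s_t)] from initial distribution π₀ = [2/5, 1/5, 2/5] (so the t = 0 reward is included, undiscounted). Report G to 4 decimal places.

G = 4.7695

t=0: π = [0.4000, 0.2000, 0.4000], E[r] = 1.4000, γ^t·E[r] = 1.400000, running G = 1.400000
t=1: π = [0.4600, 0.2600, 0.2800], E[r] = 1.5800, γ^t·E[r] = 1.106000, running G = 2.506000
t=2: π = [0.4900, 0.2540, 0.2560], E[r] = 1.5260, γ^t·E[r] = 0.747740, running G = 3.253740
t=3: π = [0.4978, 0.2510, 0.2512], E[r] = 1.5062, γ^t·E[r] = 0.516627, running G = 3.770367
t=4: π = [0.4995, 0.2502, 0.2502], E[r] = 1.5013, γ^t·E[r] = 0.360472, running G = 4.130838
t=5: π = [0.4999, 0.2500, 0.2500], E[r] = 1.5003, γ^t·E[r] = 0.252152, running G = 4.382990
t=6: π = [0.5000, 0.2500, 0.2500], E[r] = 1.5001, γ^t·E[r] = 0.176480, running G = 4.559470
t=7: π = [0.5000, 0.2500, 0.2500], E[r] = 1.5000, γ^t·E[r] = 0.123532, running G = 4.683003
t=8: π = [0.5000, 0.2500, 0.2500], E[r] = 1.5000, γ^t·E[r] = 0.086472, running G = 4.769475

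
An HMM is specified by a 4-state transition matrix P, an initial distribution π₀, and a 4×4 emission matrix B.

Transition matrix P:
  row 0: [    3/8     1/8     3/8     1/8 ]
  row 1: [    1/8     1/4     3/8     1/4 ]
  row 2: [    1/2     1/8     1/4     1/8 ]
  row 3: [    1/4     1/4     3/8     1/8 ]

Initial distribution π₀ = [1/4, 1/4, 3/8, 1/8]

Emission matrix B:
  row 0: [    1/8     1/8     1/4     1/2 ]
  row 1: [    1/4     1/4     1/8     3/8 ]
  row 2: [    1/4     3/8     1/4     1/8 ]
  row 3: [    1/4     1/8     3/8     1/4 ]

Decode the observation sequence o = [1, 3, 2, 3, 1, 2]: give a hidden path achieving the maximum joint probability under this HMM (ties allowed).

path = [2, 0, 2, 0, 2, 0]

t=0: δ = [3.125e-02, 6.250e-02, 1.406e-01, 1.562e-02]  (obs o_0=1)
t=1: δ = [3.516e-02, 6.592e-03, 4.395e-03, 4.395e-03]  ψ = [2, 2, 2, 2]  (obs o_1=3)
t=2: δ = [3.296e-03, 5.493e-04, 3.296e-03, 1.648e-03]  ψ = [0, 0, 0, 0]  (obs o_2=2)
t=3: δ = [8.240e-04, 1.545e-04, 1.545e-04, 1.030e-04]  ψ = [2, 0, 0, 0]  (obs o_3=3)
t=4: δ = [3.862e-05, 2.575e-05, 1.159e-04, 1.287e-05]  ψ = [0, 0, 0, 0]  (obs o_4=1)
t=5: δ = [1.448e-05, 1.810e-06, 7.242e-06, 5.431e-06]  ψ = [2, 2, 2, 2]  (obs o_5=2)
backtrack: best end state = 0; path = [2, 0, 2, 0, 2, 0]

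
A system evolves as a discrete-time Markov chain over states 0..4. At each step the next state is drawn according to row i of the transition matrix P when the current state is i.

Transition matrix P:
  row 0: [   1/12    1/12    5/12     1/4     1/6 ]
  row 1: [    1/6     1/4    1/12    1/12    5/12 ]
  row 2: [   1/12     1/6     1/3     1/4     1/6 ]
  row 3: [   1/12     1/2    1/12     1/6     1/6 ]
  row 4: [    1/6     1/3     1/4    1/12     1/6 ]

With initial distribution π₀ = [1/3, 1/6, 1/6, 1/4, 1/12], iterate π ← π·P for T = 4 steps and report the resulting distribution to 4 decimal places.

π = [0.1255, 0.2689, 0.2184, 0.1529, 0.2343]

t=0: π = [0.3333, 0.1667, 0.1667, 0.2500, 0.0833]
t=1: π = [0.1042, 0.2500, 0.2500, 0.1875, 0.2083]
t=2: π = [0.1215, 0.2760, 0.2153, 0.1580, 0.2292]
t=3: π = [0.1254, 0.2704, 0.2159, 0.1526, 0.2357]
t=4: π = [0.1255, 0.2689, 0.2184, 0.1529, 0.2343]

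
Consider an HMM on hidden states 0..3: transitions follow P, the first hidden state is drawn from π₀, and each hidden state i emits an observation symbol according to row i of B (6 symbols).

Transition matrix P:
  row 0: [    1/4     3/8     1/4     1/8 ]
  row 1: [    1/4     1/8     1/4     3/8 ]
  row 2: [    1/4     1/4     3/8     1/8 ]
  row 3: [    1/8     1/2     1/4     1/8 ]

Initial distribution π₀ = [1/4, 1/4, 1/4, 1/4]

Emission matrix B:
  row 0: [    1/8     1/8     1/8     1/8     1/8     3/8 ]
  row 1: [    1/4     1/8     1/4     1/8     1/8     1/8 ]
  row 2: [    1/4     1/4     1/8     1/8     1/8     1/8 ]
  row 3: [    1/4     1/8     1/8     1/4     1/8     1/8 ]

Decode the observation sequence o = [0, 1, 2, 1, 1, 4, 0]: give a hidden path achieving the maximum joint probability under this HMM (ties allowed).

t=0: δ = [3.125e-02, 6.250e-02, 6.250e-02, 6.250e-02]  (obs o_0=0)
t=1: δ = [1.953e-03, 3.906e-03, 5.859e-03, 2.930e-03]  ψ = [1, 3, 2, 1]  (obs o_1=1)
t=2: δ = [1.831e-04, 3.662e-04, 2.747e-04, 1.831e-04]  ψ = [2, 2, 2, 1]  (obs o_2=2)
t=3: δ = [1.144e-05, 1.144e-05, 2.575e-05, 1.717e-05]  ψ = [1, 3, 2, 1]  (obs o_3=1)
t=4: δ = [8.047e-07, 1.073e-06, 2.414e-06, 5.364e-07]  ψ = [2, 3, 2, 1]  (obs o_4=1)
t=5: δ = [7.544e-08, 7.544e-08, 1.132e-07, 5.029e-08]  ψ = [2, 2, 2, 1]  (obs o_5=4)
t=6: δ = [3.536e-09, 7.072e-09, 1.061e-08, 7.072e-09]  ψ = [2, 0, 2, 1]  (obs o_6=0)
backtrack: best end state = 2; path = [2, 2, 2, 2, 2, 2, 2]

path = [2, 2, 2, 2, 2, 2, 2]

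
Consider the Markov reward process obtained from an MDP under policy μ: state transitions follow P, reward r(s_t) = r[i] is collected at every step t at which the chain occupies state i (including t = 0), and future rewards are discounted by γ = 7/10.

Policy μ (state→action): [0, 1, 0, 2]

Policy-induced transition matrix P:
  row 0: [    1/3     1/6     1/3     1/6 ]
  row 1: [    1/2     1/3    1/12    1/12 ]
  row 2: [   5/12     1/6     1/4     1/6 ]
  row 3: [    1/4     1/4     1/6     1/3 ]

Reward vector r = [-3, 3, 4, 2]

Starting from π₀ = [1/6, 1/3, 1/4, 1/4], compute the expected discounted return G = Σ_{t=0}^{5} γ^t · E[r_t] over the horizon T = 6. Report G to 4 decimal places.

t=0: π = [0.1667, 0.3333, 0.2500, 0.2500], E[r] = 2.0000, γ^t·E[r] = 2.000000, running G = 2.000000
t=1: π = [0.3889, 0.2431, 0.1875, 0.1806], E[r] = 0.6736, γ^t·E[r] = 0.471528, running G = 2.471528
t=2: π = [0.3744, 0.2222, 0.2269, 0.1765], E[r] = 0.8038, γ^t·E[r] = 0.393872, running G = 2.865399
t=3: π = [0.3746, 0.2184, 0.2295, 0.1776], E[r] = 0.8045, γ^t·E[r] = 0.275942, running G = 3.141341
t=4: π = [0.3741, 0.2179, 0.2300, 0.1781], E[r] = 0.8076, γ^t·E[r] = 0.193904, running G = 3.335245
t=5: π = [0.3740, 0.2178, 0.2300, 0.1782], E[r] = 0.8080, γ^t·E[r] = 0.135799, running G = 3.471044

G = 3.4710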